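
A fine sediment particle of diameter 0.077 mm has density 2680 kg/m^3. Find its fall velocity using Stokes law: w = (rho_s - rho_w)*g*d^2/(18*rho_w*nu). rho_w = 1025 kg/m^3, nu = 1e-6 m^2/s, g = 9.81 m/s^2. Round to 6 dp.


w = (rho_s - rho_w) * g * d^2 / (18 * rho_w * nu)
d = 0.077 mm = 0.000077 m
rho_s - rho_w = 2680 - 1025 = 1655
Numerator = 1655 * 9.81 * (0.000077)^2 = 0.000096260576
Denominator = 18 * 1025 * 1e-6 = 0.018450
w = 0.005217 m/s

0.005217


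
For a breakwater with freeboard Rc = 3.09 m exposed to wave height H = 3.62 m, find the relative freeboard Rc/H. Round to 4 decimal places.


Relative freeboard = Rc / H
= 3.09 / 3.62
= 0.8536

0.8536


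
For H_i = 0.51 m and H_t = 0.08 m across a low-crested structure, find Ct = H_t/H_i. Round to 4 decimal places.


Ct = H_t / H_i
Ct = 0.08 / 0.51
Ct = 0.1569

0.1569


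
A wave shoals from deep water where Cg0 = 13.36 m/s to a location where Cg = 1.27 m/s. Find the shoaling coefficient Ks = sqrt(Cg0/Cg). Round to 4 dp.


Ks = sqrt(Cg0 / Cg)
Ks = sqrt(13.36 / 1.27)
Ks = sqrt(10.5197)
Ks = 3.2434

3.2434


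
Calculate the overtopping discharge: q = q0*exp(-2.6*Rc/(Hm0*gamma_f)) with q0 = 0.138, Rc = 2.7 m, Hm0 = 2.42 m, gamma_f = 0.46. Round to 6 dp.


q = q0 * exp(-2.6 * Rc / (Hm0 * gamma_f))
Exponent = -2.6 * 2.7 / (2.42 * 0.46)
= -2.6 * 2.7 / 1.1132
= -6.306144
exp(-6.306144) = 0.001825
q = 0.138 * 0.001825
q = 0.000252 m^3/s/m

0.000252


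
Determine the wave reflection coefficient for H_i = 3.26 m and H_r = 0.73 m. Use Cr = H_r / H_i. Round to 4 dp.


Cr = H_r / H_i
Cr = 0.73 / 3.26
Cr = 0.2239

0.2239


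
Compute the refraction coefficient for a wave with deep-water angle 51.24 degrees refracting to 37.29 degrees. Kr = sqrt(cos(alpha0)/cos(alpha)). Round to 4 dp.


Kr = sqrt(cos(alpha0) / cos(alpha))
cos(51.24) = 0.626060
cos(37.29) = 0.795579
Kr = sqrt(0.626060 / 0.795579)
Kr = sqrt(0.786923)
Kr = 0.8871

0.8871


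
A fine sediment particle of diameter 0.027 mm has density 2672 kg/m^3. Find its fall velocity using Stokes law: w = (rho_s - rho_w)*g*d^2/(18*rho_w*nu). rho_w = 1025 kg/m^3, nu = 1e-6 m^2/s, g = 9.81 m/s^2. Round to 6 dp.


w = (rho_s - rho_w) * g * d^2 / (18 * rho_w * nu)
d = 0.027 mm = 0.000027 m
rho_s - rho_w = 2672 - 1025 = 1647
Numerator = 1647 * 9.81 * (0.000027)^2 = 0.000011778504
Denominator = 18 * 1025 * 1e-6 = 0.018450
w = 0.000638 m/s

0.000638


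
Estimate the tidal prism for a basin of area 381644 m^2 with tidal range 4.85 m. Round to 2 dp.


Tidal prism = Area * Tidal range
P = 381644 * 4.85
P = 1850973.40 m^3

1850973.40


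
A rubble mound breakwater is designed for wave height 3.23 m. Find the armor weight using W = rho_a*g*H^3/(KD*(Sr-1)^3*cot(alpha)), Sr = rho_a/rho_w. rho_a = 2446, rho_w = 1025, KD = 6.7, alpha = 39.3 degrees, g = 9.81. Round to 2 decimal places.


Sr = rho_a / rho_w = 2446 / 1025 = 2.386341
(Sr - 1) = 1.386341
(Sr - 1)^3 = 2.664469
cot(39.3) = 1 / tan(39.3) = 1 / 0.818491 = 1.221761
Numerator = 2446 * 9.81 * 3.23^3 = 808598.6782
Denominator = 6.7 * 2.664469 * 1.221761 = 21.810810
W = 808598.6782 / 21.810810
W = 37073.30 N

37073.30


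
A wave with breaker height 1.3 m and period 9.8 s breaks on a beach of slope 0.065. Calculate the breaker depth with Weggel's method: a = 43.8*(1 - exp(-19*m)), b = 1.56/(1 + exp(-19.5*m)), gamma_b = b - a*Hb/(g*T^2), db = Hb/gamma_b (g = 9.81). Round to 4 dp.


a = 43.8 * (1 - exp(-19 * m))
exp(-19 * 0.065) = exp(-1.2350) = 0.290835
a = 43.8 * (1 - 0.290835) = 31.061437
b = 1.56 / (1 + exp(-19.5 * m))
exp(-19.5 * 0.065) = exp(-1.2675) = 0.281535
b = 1.56 / (1 + 0.281535) = 1.217291
Hb / (g * T^2) = 1.3 / (9.81 * 9.8^2) = 1.3 / 942.1524 = 0.00137982
gamma_b = b - a * Hb/(g*T^2) = 1.217291 - 31.061437 * 0.00137982 = 1.174431
db = Hb / gamma_b = 1.3 / 1.174431
db = 1.1069 m

1.1069


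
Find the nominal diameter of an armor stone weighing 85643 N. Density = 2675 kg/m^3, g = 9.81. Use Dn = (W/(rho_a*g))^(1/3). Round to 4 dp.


V = W / (rho_a * g)
V = 85643 / (2675 * 9.81)
V = 85643 / 26241.75
V = 3.263616 m^3
Dn = V^(1/3) = 3.263616^(1/3)
Dn = 1.4833 m

1.4833


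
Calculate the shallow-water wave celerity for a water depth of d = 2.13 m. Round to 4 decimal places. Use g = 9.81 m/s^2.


Using the shallow-water approximation:
C = sqrt(g * d) = sqrt(9.81 * 2.13)
C = sqrt(20.8953)
C = 4.5711 m/s

4.5711


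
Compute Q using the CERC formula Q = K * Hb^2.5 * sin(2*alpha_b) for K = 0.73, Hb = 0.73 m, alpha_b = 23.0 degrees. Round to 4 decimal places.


Q = K * Hb^2.5 * sin(2 * alpha_b)
Hb^2.5 = 0.73^2.5 = 0.455310
sin(2 * 23.0) = sin(46.0) = 0.719340
Q = 0.73 * 0.455310 * 0.719340
Q = 0.2391 m^3/s

0.2391


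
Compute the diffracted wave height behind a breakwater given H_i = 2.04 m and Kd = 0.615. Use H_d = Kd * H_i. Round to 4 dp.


H_d = Kd * H_i
H_d = 0.615 * 2.04
H_d = 1.2546 m

1.2546


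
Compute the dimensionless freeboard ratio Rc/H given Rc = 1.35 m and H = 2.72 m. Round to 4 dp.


Relative freeboard = Rc / H
= 1.35 / 2.72
= 0.4963

0.4963


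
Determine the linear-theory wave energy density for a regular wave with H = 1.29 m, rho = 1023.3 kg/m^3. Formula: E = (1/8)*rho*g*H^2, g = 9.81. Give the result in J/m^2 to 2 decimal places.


E = (1/8) * rho * g * H^2
E = (1/8) * 1023.3 * 9.81 * 1.29^2
E = 0.125 * 1023.3 * 9.81 * 1.6641
E = 2088.15 J/m^2

2088.15


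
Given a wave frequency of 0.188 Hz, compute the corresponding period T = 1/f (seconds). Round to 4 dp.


T = 1 / f
T = 1 / 0.188
T = 5.3191 s

5.3191


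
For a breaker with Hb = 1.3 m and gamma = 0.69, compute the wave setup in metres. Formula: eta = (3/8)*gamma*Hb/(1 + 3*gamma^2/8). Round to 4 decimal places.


eta = (3/8) * gamma * Hb / (1 + 3*gamma^2/8)
Numerator = (3/8) * 0.69 * 1.3 = 0.336375
Denominator = 1 + 3*0.69^2/8 = 1 + 0.178538 = 1.178538
eta = 0.336375 / 1.178538
eta = 0.2854 m

0.2854


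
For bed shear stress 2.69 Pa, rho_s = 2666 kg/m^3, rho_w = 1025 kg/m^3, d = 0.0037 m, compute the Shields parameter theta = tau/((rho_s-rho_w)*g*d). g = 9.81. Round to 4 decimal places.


theta = tau / ((rho_s - rho_w) * g * d)
rho_s - rho_w = 2666 - 1025 = 1641
Denominator = 1641 * 9.81 * 0.0037 = 59.563377
theta = 2.69 / 59.563377
theta = 0.0452

0.0452


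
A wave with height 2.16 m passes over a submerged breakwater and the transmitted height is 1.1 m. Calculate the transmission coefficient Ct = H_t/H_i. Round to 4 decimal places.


Ct = H_t / H_i
Ct = 1.1 / 2.16
Ct = 0.5093

0.5093


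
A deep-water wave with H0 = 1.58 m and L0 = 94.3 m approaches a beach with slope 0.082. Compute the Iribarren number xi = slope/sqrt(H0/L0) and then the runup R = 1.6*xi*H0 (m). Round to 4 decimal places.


xi = slope / sqrt(H0/L0)
H0/L0 = 1.58/94.3 = 0.016755
sqrt(0.016755) = 0.129441
xi = 0.082 / 0.129441 = 0.633492
R = 1.6 * xi * H0 = 1.6 * 0.633492 * 1.58
R = 1.6015 m

1.6015


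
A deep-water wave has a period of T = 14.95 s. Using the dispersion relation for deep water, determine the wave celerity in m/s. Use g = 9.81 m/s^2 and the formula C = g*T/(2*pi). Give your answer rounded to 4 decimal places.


We use the deep-water celerity formula:
C = g * T / (2 * pi)
C = 9.81 * 14.95 / (2 * 3.14159...)
C = 146.659500 / 6.283185
C = 23.3416 m/s

23.3416


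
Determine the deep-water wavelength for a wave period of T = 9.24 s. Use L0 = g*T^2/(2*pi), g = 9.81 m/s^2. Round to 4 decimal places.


L0 = g * T^2 / (2 * pi)
L0 = 9.81 * 9.24^2 / (2 * pi)
L0 = 9.81 * 85.3776 / 6.28319
L0 = 837.5543 / 6.28319
L0 = 133.3009 m

133.3009


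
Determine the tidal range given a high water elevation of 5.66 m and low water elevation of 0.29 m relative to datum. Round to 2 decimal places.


Tidal range = High water - Low water
Tidal range = 5.66 - (0.29)
Tidal range = 5.37 m

5.37


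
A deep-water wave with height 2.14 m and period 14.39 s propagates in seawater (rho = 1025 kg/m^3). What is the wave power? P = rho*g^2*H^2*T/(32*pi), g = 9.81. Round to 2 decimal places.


P = rho * g^2 * H^2 * T / (32 * pi)
P = 1025 * 9.81^2 * 2.14^2 * 14.39 / (32 * pi)
P = 1025 * 96.2361 * 4.5796 * 14.39 / 100.53096
P = 64662.18 W/m

64662.18


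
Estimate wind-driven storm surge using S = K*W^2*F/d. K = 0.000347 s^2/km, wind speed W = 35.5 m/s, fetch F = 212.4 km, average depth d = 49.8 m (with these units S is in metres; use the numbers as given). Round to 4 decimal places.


S = K * W^2 * F / d
W^2 = 35.5^2 = 1260.25
S = 0.000347 * 1260.25 * 212.4 / 49.8
Numerator = 0.000347 * 1260.25 * 212.4 = 92.883954
S = 92.883954 / 49.8 = 1.8651 m

1.8651


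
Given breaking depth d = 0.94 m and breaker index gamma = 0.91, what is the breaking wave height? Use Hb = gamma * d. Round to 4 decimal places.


Hb = gamma * d
Hb = 0.91 * 0.94
Hb = 0.8554 m

0.8554


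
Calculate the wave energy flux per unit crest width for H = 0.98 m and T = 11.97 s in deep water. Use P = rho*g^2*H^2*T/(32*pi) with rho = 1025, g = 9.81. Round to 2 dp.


P = rho * g^2 * H^2 * T / (32 * pi)
P = 1025 * 9.81^2 * 0.98^2 * 11.97 / (32 * pi)
P = 1025 * 96.2361 * 0.9604 * 11.97 / 100.53096
P = 11279.98 W/m

11279.98


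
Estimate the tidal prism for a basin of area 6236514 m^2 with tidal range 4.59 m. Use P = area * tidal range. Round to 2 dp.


Tidal prism = Area * Tidal range
P = 6236514 * 4.59
P = 28625599.26 m^3

28625599.26


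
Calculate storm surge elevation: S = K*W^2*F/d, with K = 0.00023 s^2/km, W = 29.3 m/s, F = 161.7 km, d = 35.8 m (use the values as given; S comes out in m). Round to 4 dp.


S = K * W^2 * F / d
W^2 = 29.3^2 = 858.49
S = 0.00023 * 858.49 * 161.7 / 35.8
Numerator = 0.00023 * 858.49 * 161.7 = 31.928102
S = 31.928102 / 35.8 = 0.8918 m

0.8918


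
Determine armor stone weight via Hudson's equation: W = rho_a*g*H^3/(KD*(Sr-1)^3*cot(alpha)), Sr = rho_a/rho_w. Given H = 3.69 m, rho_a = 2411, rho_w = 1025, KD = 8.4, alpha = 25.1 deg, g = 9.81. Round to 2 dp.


Sr = rho_a / rho_w = 2411 / 1025 = 2.352195
(Sr - 1) = 1.352195
(Sr - 1)^3 = 2.472396
cot(25.1) = 1 / tan(25.1) = 1 / 0.468434 = 2.134771
Numerator = 2411 * 9.81 * 3.69^3 = 1188352.5878
Denominator = 8.4 * 2.472396 * 2.134771 = 44.335209
W = 1188352.5878 / 44.335209
W = 26803.81 N

26803.81


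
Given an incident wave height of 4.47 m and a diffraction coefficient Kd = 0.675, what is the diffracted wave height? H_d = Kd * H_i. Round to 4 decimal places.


H_d = Kd * H_i
H_d = 0.675 * 4.47
H_d = 3.0173 m

3.0173


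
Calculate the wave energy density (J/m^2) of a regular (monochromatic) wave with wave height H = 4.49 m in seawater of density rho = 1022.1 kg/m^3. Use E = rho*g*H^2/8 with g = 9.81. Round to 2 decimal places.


E = (1/8) * rho * g * H^2
E = (1/8) * 1022.1 * 9.81 * 4.49^2
E = 0.125 * 1022.1 * 9.81 * 20.1601
E = 25267.66 J/m^2

25267.66


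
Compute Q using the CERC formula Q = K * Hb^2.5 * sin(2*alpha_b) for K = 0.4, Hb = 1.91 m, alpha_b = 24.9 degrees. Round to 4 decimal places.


Q = K * Hb^2.5 * sin(2 * alpha_b)
Hb^2.5 = 1.91^2.5 = 5.041775
sin(2 * 24.9) = sin(49.8) = 0.763796
Q = 0.4 * 5.041775 * 0.763796
Q = 1.5404 m^3/s

1.5404


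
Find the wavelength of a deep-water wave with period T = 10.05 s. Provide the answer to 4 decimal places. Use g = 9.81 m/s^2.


L0 = g * T^2 / (2 * pi)
L0 = 9.81 * 10.05^2 / (2 * pi)
L0 = 9.81 * 101.0025 / 6.28319
L0 = 990.8345 / 6.28319
L0 = 157.6962 m

157.6962


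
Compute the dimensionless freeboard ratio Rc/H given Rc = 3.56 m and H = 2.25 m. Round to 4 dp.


Relative freeboard = Rc / H
= 3.56 / 2.25
= 1.5822

1.5822


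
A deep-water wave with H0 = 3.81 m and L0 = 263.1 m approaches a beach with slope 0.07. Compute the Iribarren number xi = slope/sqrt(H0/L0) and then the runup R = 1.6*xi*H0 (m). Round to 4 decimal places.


xi = slope / sqrt(H0/L0)
H0/L0 = 3.81/263.1 = 0.014481
sqrt(0.014481) = 0.120338
xi = 0.07 / 0.120338 = 0.581696
R = 1.6 * xi * H0 = 1.6 * 0.581696 * 3.81
R = 3.5460 m

3.5460


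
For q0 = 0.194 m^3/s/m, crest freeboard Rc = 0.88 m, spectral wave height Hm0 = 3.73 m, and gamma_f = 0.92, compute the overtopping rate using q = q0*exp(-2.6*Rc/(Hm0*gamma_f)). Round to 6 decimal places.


q = q0 * exp(-2.6 * Rc / (Hm0 * gamma_f))
Exponent = -2.6 * 0.88 / (3.73 * 0.92)
= -2.6 * 0.88 / 3.4316
= -0.666744
exp(-0.666744) = 0.513377
q = 0.194 * 0.513377
q = 0.099595 m^3/s/m

0.099595


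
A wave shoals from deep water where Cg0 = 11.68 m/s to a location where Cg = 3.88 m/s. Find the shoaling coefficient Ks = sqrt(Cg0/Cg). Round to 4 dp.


Ks = sqrt(Cg0 / Cg)
Ks = sqrt(11.68 / 3.88)
Ks = sqrt(3.0103)
Ks = 1.7350

1.7350


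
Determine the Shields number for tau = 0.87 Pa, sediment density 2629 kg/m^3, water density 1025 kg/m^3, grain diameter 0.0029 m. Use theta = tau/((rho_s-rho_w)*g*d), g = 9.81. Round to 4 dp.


theta = tau / ((rho_s - rho_w) * g * d)
rho_s - rho_w = 2629 - 1025 = 1604
Denominator = 1604 * 9.81 * 0.0029 = 45.632196
theta = 0.87 / 45.632196
theta = 0.0191

0.0191


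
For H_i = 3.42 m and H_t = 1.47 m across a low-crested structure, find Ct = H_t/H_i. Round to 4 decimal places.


Ct = H_t / H_i
Ct = 1.47 / 3.42
Ct = 0.4298

0.4298


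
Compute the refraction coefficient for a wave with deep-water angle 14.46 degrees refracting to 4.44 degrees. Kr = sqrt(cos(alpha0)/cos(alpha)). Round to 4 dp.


Kr = sqrt(cos(alpha0) / cos(alpha))
cos(14.46) = 0.968322
cos(4.44) = 0.996999
Kr = sqrt(0.968322 / 0.996999)
Kr = sqrt(0.971237)
Kr = 0.9855

0.9855


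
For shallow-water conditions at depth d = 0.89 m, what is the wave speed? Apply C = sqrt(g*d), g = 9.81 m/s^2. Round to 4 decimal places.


Using the shallow-water approximation:
C = sqrt(g * d) = sqrt(9.81 * 0.89)
C = sqrt(8.7309)
C = 2.9548 m/s

2.9548


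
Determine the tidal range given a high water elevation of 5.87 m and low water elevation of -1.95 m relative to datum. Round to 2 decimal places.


Tidal range = High water - Low water
Tidal range = 5.87 - (-1.95)
Tidal range = 7.82 m

7.82


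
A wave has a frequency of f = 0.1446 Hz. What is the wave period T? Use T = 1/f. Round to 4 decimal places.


T = 1 / f
T = 1 / 0.1446
T = 6.9156 s

6.9156


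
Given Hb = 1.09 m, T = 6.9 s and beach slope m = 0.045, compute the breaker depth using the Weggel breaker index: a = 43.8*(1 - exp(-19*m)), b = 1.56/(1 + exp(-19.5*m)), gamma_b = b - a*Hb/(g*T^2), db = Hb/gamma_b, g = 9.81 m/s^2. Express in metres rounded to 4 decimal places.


a = 43.8 * (1 - exp(-19 * m))
exp(-19 * 0.045) = exp(-0.8550) = 0.425283
a = 43.8 * (1 - 0.425283) = 25.172596
b = 1.56 / (1 + exp(-19.5 * m))
exp(-19.5 * 0.045) = exp(-0.8775) = 0.415821
b = 1.56 / (1 + 0.415821) = 1.101834
Hb / (g * T^2) = 1.09 / (9.81 * 6.9^2) = 1.09 / 467.0541 = 0.00233378
gamma_b = b - a * Hb/(g*T^2) = 1.101834 - 25.172596 * 0.00233378 = 1.043087
db = Hb / gamma_b = 1.09 / 1.043087
db = 1.0450 m

1.0450


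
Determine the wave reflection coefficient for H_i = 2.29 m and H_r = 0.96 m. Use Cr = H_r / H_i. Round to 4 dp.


Cr = H_r / H_i
Cr = 0.96 / 2.29
Cr = 0.4192

0.4192


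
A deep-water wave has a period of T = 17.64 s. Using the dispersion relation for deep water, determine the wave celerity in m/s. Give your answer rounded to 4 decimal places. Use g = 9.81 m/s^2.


We use the deep-water celerity formula:
C = g * T / (2 * pi)
C = 9.81 * 17.64 / (2 * 3.14159...)
C = 173.048400 / 6.283185
C = 27.5415 m/s

27.5415


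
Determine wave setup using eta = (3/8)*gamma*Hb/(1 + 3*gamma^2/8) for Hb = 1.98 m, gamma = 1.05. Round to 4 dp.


eta = (3/8) * gamma * Hb / (1 + 3*gamma^2/8)
Numerator = (3/8) * 1.05 * 1.98 = 0.779625
Denominator = 1 + 3*1.05^2/8 = 1 + 0.413438 = 1.413438
eta = 0.779625 / 1.413438
eta = 0.5516 m

0.5516


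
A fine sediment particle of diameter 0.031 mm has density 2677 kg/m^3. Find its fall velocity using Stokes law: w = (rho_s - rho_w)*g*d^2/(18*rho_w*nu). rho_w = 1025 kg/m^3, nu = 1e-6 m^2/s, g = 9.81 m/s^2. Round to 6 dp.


w = (rho_s - rho_w) * g * d^2 / (18 * rho_w * nu)
d = 0.031 mm = 0.000031 m
rho_s - rho_w = 2677 - 1025 = 1652
Numerator = 1652 * 9.81 * (0.000031)^2 = 0.000015574081
Denominator = 18 * 1025 * 1e-6 = 0.018450
w = 0.000844 m/s

0.000844


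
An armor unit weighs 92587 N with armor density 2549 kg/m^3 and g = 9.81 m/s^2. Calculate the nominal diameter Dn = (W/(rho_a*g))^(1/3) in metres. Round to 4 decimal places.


V = W / (rho_a * g)
V = 92587 / (2549 * 9.81)
V = 92587 / 25005.69
V = 3.702637 m^3
Dn = V^(1/3) = 3.702637^(1/3)
Dn = 1.5470 m

1.5470


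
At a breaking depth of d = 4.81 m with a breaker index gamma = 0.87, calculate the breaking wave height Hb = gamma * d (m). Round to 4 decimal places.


Hb = gamma * d
Hb = 0.87 * 4.81
Hb = 4.1847 m

4.1847


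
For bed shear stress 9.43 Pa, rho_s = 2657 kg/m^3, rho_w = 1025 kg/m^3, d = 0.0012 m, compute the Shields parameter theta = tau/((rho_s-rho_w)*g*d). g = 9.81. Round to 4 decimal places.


theta = tau / ((rho_s - rho_w) * g * d)
rho_s - rho_w = 2657 - 1025 = 1632
Denominator = 1632 * 9.81 * 0.0012 = 19.211904
theta = 9.43 / 19.211904
theta = 0.4908

0.4908


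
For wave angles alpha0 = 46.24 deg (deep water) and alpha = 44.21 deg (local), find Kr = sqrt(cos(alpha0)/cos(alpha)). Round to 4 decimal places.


Kr = sqrt(cos(alpha0) / cos(alpha))
cos(46.24) = 0.691639
cos(44.21) = 0.716789
Kr = sqrt(0.691639 / 0.716789)
Kr = sqrt(0.964913)
Kr = 0.9823

0.9823


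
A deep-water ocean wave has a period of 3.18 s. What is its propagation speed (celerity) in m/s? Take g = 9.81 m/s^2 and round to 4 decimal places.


We use the deep-water celerity formula:
C = g * T / (2 * pi)
C = 9.81 * 3.18 / (2 * 3.14159...)
C = 31.195800 / 6.283185
C = 4.9650 m/s

4.9650


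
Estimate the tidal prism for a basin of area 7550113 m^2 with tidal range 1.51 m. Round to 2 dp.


Tidal prism = Area * Tidal range
P = 7550113 * 1.51
P = 11400670.63 m^3

11400670.63


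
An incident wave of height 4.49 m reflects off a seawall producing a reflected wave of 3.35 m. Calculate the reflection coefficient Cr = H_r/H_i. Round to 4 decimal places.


Cr = H_r / H_i
Cr = 3.35 / 4.49
Cr = 0.7461

0.7461


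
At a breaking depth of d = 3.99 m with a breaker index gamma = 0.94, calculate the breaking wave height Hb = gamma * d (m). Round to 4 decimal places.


Hb = gamma * d
Hb = 0.94 * 3.99
Hb = 3.7506 m

3.7506


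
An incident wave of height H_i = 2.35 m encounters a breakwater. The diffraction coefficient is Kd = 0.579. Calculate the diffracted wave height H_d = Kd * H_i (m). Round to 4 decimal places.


H_d = Kd * H_i
H_d = 0.579 * 2.35
H_d = 1.3607 m

1.3607


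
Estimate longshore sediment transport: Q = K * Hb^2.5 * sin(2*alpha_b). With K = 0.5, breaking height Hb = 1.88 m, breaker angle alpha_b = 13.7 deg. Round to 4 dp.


Q = K * Hb^2.5 * sin(2 * alpha_b)
Hb^2.5 = 1.88^2.5 = 4.846125
sin(2 * 13.7) = sin(27.4) = 0.460200
Q = 0.5 * 4.846125 * 0.460200
Q = 1.1151 m^3/s

1.1151


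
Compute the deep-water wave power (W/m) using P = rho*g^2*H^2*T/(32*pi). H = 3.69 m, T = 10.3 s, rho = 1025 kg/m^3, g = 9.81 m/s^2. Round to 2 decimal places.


P = rho * g^2 * H^2 * T / (32 * pi)
P = 1025 * 9.81^2 * 3.69^2 * 10.3 / (32 * pi)
P = 1025 * 96.2361 * 13.6161 * 10.3 / 100.53096
P = 137610.63 W/m

137610.63


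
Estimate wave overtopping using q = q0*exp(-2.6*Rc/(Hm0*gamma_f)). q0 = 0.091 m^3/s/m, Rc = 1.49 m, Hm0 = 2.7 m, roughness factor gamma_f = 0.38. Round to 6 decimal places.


q = q0 * exp(-2.6 * Rc / (Hm0 * gamma_f))
Exponent = -2.6 * 1.49 / (2.7 * 0.38)
= -2.6 * 1.49 / 1.0260
= -3.775828
exp(-3.775828) = 0.022918
q = 0.091 * 0.022918
q = 0.002086 m^3/s/m

0.002086


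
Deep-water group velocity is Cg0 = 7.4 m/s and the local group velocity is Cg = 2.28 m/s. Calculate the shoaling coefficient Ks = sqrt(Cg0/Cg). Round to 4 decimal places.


Ks = sqrt(Cg0 / Cg)
Ks = sqrt(7.4 / 2.28)
Ks = sqrt(3.2456)
Ks = 1.8016

1.8016


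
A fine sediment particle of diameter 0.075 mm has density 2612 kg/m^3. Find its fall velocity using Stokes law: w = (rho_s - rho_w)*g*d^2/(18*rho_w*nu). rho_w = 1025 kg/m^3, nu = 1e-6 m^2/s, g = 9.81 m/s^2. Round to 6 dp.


w = (rho_s - rho_w) * g * d^2 / (18 * rho_w * nu)
d = 0.075 mm = 0.000075 m
rho_s - rho_w = 2612 - 1025 = 1587
Numerator = 1587 * 9.81 * (0.000075)^2 = 0.000087572644
Denominator = 18 * 1025 * 1e-6 = 0.018450
w = 0.004746 m/s

0.004746


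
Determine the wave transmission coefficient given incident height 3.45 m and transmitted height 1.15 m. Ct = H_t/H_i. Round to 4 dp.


Ct = H_t / H_i
Ct = 1.15 / 3.45
Ct = 0.3333

0.3333


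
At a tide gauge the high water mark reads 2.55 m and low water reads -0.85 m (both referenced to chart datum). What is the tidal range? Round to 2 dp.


Tidal range = High water - Low water
Tidal range = 2.55 - (-0.85)
Tidal range = 3.40 m

3.40


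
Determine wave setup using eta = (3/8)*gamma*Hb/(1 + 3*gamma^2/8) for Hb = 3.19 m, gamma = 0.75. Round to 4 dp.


eta = (3/8) * gamma * Hb / (1 + 3*gamma^2/8)
Numerator = (3/8) * 0.75 * 3.19 = 0.897188
Denominator = 1 + 3*0.75^2/8 = 1 + 0.210938 = 1.210938
eta = 0.897188 / 1.210938
eta = 0.7409 m

0.7409


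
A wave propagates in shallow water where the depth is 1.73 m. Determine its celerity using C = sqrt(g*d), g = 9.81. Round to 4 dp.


Using the shallow-water approximation:
C = sqrt(g * d) = sqrt(9.81 * 1.73)
C = sqrt(16.9713)
C = 4.1196 m/s

4.1196


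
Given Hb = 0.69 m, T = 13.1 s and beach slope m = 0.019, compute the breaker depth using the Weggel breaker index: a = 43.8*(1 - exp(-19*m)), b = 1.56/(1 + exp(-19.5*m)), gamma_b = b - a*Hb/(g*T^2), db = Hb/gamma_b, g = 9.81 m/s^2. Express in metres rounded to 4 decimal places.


a = 43.8 * (1 - exp(-19 * m))
exp(-19 * 0.019) = exp(-0.3610) = 0.696979
a = 43.8 * (1 - 0.696979) = 13.272320
b = 1.56 / (1 + exp(-19.5 * m))
exp(-19.5 * 0.019) = exp(-0.3705) = 0.690389
b = 1.56 / (1 + 0.690389) = 0.922864
Hb / (g * T^2) = 0.69 / (9.81 * 13.1^2) = 0.69 / 1683.4941 = 0.00040986
gamma_b = b - a * Hb/(g*T^2) = 0.922864 - 13.272320 * 0.00040986 = 0.917425
db = Hb / gamma_b = 0.69 / 0.917425
db = 0.7521 m

0.7521


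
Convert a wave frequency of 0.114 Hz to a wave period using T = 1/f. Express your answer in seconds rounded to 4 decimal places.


T = 1 / f
T = 1 / 0.114
T = 8.7719 s

8.7719


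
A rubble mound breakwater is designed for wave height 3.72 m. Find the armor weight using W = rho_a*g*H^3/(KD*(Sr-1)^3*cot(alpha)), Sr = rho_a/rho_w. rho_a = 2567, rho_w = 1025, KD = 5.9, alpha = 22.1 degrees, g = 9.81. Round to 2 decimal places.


Sr = rho_a / rho_w = 2567 / 1025 = 2.504390
(Sr - 1) = 1.504390
(Sr - 1)^3 = 3.404721
cot(22.1) = 1 / tan(22.1) = 1 / 0.406058 = 2.462703
Numerator = 2567 * 9.81 * 3.72^3 = 1296354.2496
Denominator = 5.9 * 3.404721 * 2.462703 = 49.470418
W = 1296354.2496 / 49.470418
W = 26204.64 N

26204.64


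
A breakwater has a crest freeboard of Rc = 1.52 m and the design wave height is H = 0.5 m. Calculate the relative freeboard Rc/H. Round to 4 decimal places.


Relative freeboard = Rc / H
= 1.52 / 0.5
= 3.0400

3.0400


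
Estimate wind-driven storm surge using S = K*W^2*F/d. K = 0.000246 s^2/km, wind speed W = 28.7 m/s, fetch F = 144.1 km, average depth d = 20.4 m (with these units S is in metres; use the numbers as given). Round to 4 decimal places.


S = K * W^2 * F / d
W^2 = 28.7^2 = 823.69
S = 0.000246 * 823.69 * 144.1 / 20.4
Numerator = 0.000246 * 823.69 * 144.1 = 29.198657
S = 29.198657 / 20.4 = 1.4313 m

1.4313


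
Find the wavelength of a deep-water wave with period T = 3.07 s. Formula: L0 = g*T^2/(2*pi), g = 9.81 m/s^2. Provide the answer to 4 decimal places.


L0 = g * T^2 / (2 * pi)
L0 = 9.81 * 3.07^2 / (2 * pi)
L0 = 9.81 * 9.4249 / 6.28319
L0 = 92.4583 / 6.28319
L0 = 14.7152 m

14.7152


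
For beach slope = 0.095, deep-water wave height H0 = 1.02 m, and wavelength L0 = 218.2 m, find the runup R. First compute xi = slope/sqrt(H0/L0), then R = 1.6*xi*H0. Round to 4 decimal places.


xi = slope / sqrt(H0/L0)
H0/L0 = 1.02/218.2 = 0.004675
sqrt(0.004675) = 0.068371
xi = 0.095 / 0.068371 = 1.389475
R = 1.6 * xi * H0 = 1.6 * 1.389475 * 1.02
R = 2.2676 m

2.2676


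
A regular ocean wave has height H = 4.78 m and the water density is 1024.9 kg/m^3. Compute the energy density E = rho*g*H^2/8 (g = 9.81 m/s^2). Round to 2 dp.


E = (1/8) * rho * g * H^2
E = (1/8) * 1024.9 * 9.81 * 4.78^2
E = 0.125 * 1024.9 * 9.81 * 22.8484
E = 28715.49 J/m^2

28715.49


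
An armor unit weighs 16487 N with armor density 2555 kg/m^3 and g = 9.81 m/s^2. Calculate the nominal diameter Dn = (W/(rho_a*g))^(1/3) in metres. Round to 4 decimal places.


V = W / (rho_a * g)
V = 16487 / (2555 * 9.81)
V = 16487 / 25064.55
V = 0.657782 m^3
Dn = V^(1/3) = 0.657782^(1/3)
Dn = 0.8697 m

0.8697


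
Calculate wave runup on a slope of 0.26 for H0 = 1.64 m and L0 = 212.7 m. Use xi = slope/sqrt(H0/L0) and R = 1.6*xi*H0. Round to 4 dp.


xi = slope / sqrt(H0/L0)
H0/L0 = 1.64/212.7 = 0.007710
sqrt(0.007710) = 0.087809
xi = 0.26 / 0.087809 = 2.960978
R = 1.6 * xi * H0 = 1.6 * 2.960978 * 1.64
R = 7.7696 m

7.7696


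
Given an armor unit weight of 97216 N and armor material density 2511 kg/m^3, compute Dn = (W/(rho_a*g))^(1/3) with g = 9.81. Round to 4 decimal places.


V = W / (rho_a * g)
V = 97216 / (2511 * 9.81)
V = 97216 / 24632.91
V = 3.946590 m^3
Dn = V^(1/3) = 3.946590^(1/3)
Dn = 1.5803 m

1.5803


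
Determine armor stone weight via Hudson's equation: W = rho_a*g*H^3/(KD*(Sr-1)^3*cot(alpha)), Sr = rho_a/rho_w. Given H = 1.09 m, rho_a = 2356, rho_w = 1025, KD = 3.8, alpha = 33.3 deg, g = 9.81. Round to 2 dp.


Sr = rho_a / rho_w = 2356 / 1025 = 2.298537
(Sr - 1) = 1.298537
(Sr - 1)^3 = 2.189589
cot(33.3) = 1 / tan(33.3) = 1 / 0.656877 = 1.522355
Numerator = 2356 * 9.81 * 1.09^3 = 29931.1765
Denominator = 3.8 * 2.189589 * 1.522355 = 12.666656
W = 29931.1765 / 12.666656
W = 2362.99 N

2362.99


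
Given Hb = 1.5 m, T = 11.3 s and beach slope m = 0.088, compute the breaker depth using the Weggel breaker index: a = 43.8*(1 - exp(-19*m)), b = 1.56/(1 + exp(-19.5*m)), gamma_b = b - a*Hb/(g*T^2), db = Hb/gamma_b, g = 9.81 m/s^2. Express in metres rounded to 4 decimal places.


a = 43.8 * (1 - exp(-19 * m))
exp(-19 * 0.088) = exp(-1.6720) = 0.187871
a = 43.8 * (1 - 0.187871) = 35.571252
b = 1.56 / (1 + exp(-19.5 * m))
exp(-19.5 * 0.088) = exp(-1.7160) = 0.179784
b = 1.56 / (1 + 0.179784) = 1.322276
Hb / (g * T^2) = 1.5 / (9.81 * 11.3^2) = 1.5 / 1252.6389 = 0.00119747
gamma_b = b - a * Hb/(g*T^2) = 1.322276 - 35.571252 * 0.00119747 = 1.279681
db = Hb / gamma_b = 1.5 / 1.279681
db = 1.1722 m

1.1722


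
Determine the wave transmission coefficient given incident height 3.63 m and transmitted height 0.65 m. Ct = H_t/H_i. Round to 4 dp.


Ct = H_t / H_i
Ct = 0.65 / 3.63
Ct = 0.1791

0.1791


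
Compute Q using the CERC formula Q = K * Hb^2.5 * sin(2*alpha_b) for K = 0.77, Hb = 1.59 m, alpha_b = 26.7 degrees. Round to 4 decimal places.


Q = K * Hb^2.5 * sin(2 * alpha_b)
Hb^2.5 = 1.59^2.5 = 3.187813
sin(2 * 26.7) = sin(53.4) = 0.802817
Q = 0.77 * 3.187813 * 0.802817
Q = 1.9706 m^3/s

1.9706


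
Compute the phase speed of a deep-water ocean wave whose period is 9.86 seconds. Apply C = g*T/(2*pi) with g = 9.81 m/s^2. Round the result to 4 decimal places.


We use the deep-water celerity formula:
C = g * T / (2 * pi)
C = 9.81 * 9.86 / (2 * 3.14159...)
C = 96.726600 / 6.283185
C = 15.3945 m/s

15.3945


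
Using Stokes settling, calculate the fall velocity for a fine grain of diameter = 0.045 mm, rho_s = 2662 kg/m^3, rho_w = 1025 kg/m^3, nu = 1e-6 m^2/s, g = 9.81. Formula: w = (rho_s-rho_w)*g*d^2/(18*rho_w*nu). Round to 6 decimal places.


w = (rho_s - rho_w) * g * d^2 / (18 * rho_w * nu)
d = 0.045 mm = 0.000045 m
rho_s - rho_w = 2662 - 1025 = 1637
Numerator = 1637 * 9.81 * (0.000045)^2 = 0.000032519414
Denominator = 18 * 1025 * 1e-6 = 0.018450
w = 0.001763 m/s

0.001763


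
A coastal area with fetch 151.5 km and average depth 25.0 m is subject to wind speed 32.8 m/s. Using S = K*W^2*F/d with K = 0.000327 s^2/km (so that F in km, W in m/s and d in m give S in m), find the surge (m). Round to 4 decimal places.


S = K * W^2 * F / d
W^2 = 32.8^2 = 1075.84
S = 0.000327 * 1075.84 * 151.5 / 25.0
Numerator = 0.000327 * 1075.84 * 151.5 = 53.297652
S = 53.297652 / 25.0 = 2.1319 m

2.1319


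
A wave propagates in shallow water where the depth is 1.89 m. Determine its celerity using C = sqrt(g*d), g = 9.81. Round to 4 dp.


Using the shallow-water approximation:
C = sqrt(g * d) = sqrt(9.81 * 1.89)
C = sqrt(18.5409)
C = 4.3059 m/s

4.3059


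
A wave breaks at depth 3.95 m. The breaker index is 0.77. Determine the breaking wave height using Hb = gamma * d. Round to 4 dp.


Hb = gamma * d
Hb = 0.77 * 3.95
Hb = 3.0415 m

3.0415


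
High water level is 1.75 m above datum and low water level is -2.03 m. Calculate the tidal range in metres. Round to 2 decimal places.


Tidal range = High water - Low water
Tidal range = 1.75 - (-2.03)
Tidal range = 3.78 m

3.78


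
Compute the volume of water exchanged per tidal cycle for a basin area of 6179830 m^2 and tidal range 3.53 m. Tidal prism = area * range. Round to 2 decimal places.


Tidal prism = Area * Tidal range
P = 6179830 * 3.53
P = 21814799.90 m^3

21814799.90


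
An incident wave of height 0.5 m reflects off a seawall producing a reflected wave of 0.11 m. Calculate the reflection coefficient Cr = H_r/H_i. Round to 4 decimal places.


Cr = H_r / H_i
Cr = 0.11 / 0.5
Cr = 0.2200

0.2200


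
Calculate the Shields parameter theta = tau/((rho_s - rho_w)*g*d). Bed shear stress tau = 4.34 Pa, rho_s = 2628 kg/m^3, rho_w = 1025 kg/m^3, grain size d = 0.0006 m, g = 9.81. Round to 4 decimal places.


theta = tau / ((rho_s - rho_w) * g * d)
rho_s - rho_w = 2628 - 1025 = 1603
Denominator = 1603 * 9.81 * 0.0006 = 9.435258
theta = 4.34 / 9.435258
theta = 0.4600

0.4600


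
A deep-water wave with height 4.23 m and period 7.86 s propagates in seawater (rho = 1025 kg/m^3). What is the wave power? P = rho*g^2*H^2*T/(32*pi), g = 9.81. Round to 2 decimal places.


P = rho * g^2 * H^2 * T / (32 * pi)
P = 1025 * 9.81^2 * 4.23^2 * 7.86 / (32 * pi)
P = 1025 * 96.2361 * 17.8929 * 7.86 / 100.53096
P = 137995.62 W/m

137995.62


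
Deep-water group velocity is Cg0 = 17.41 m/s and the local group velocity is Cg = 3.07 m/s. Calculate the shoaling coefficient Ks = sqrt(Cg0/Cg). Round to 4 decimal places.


Ks = sqrt(Cg0 / Cg)
Ks = sqrt(17.41 / 3.07)
Ks = sqrt(5.6710)
Ks = 2.3814

2.3814


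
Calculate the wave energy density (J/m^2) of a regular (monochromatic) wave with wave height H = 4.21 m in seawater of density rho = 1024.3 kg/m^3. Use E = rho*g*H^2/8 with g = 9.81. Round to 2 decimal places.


E = (1/8) * rho * g * H^2
E = (1/8) * 1024.3 * 9.81 * 4.21^2
E = 0.125 * 1024.3 * 9.81 * 17.7241
E = 22262.32 J/m^2

22262.32


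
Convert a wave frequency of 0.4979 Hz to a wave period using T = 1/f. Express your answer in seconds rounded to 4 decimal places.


T = 1 / f
T = 1 / 0.4979
T = 2.0084 s

2.0084


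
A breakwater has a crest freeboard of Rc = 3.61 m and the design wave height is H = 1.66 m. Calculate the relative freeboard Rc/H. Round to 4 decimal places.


Relative freeboard = Rc / H
= 3.61 / 1.66
= 2.1747

2.1747


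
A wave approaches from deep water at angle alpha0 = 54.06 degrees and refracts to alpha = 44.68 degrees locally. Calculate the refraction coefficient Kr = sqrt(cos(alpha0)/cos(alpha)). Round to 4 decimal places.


Kr = sqrt(cos(alpha0) / cos(alpha))
cos(54.06) = 0.586938
cos(44.68) = 0.711045
Kr = sqrt(0.586938 / 0.711045)
Kr = sqrt(0.825458)
Kr = 0.9085

0.9085


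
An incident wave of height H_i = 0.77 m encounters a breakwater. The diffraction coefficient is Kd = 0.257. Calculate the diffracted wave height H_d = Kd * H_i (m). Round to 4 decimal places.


H_d = Kd * H_i
H_d = 0.257 * 0.77
H_d = 0.1979 m

0.1979


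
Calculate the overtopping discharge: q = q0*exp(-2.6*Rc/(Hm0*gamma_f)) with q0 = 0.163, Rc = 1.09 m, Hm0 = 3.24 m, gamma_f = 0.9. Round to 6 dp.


q = q0 * exp(-2.6 * Rc / (Hm0 * gamma_f))
Exponent = -2.6 * 1.09 / (3.24 * 0.9)
= -2.6 * 1.09 / 2.9160
= -0.971879
exp(-0.971879) = 0.378371
q = 0.163 * 0.378371
q = 0.061675 m^3/s/m

0.061675


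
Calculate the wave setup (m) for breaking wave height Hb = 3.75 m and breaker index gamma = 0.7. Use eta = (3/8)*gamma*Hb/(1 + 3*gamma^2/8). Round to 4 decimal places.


eta = (3/8) * gamma * Hb / (1 + 3*gamma^2/8)
Numerator = (3/8) * 0.7 * 3.75 = 0.984375
Denominator = 1 + 3*0.7^2/8 = 1 + 0.183750 = 1.183750
eta = 0.984375 / 1.183750
eta = 0.8316 m

0.8316


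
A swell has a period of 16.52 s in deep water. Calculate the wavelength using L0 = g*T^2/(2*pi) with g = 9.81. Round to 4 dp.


L0 = g * T^2 / (2 * pi)
L0 = 9.81 * 16.52^2 / (2 * pi)
L0 = 9.81 * 272.9104 / 6.28319
L0 = 2677.2510 / 6.28319
L0 = 426.0977 m

426.0977


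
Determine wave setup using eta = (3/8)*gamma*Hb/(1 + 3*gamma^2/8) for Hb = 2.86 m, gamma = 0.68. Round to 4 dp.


eta = (3/8) * gamma * Hb / (1 + 3*gamma^2/8)
Numerator = (3/8) * 0.68 * 2.86 = 0.729300
Denominator = 1 + 3*0.68^2/8 = 1 + 0.173400 = 1.173400
eta = 0.729300 / 1.173400
eta = 0.6215 m

0.6215


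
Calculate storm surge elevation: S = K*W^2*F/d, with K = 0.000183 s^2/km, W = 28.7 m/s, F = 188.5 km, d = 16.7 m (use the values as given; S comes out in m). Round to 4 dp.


S = K * W^2 * F / d
W^2 = 28.7^2 = 823.69
S = 0.000183 * 823.69 * 188.5 / 16.7
Numerator = 0.000183 * 823.69 * 188.5 = 28.413598
S = 28.413598 / 16.7 = 1.7014 m

1.7014


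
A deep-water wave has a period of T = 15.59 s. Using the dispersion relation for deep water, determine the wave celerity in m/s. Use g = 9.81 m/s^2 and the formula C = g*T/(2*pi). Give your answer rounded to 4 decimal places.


We use the deep-water celerity formula:
C = g * T / (2 * pi)
C = 9.81 * 15.59 / (2 * 3.14159...)
C = 152.937900 / 6.283185
C = 24.3408 m/s

24.3408


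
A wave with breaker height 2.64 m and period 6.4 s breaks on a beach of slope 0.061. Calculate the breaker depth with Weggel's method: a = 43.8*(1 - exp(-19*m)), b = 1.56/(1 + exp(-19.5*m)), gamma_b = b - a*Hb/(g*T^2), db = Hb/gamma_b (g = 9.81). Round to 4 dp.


a = 43.8 * (1 - exp(-19 * m))
exp(-19 * 0.061) = exp(-1.1590) = 0.313800
a = 43.8 * (1 - 0.313800) = 30.055568
b = 1.56 / (1 + exp(-19.5 * m))
exp(-19.5 * 0.061) = exp(-1.1895) = 0.304373
b = 1.56 / (1 + 0.304373) = 1.195977
Hb / (g * T^2) = 2.64 / (9.81 * 6.4^2) = 2.64 / 401.8176 = 0.00657015
gamma_b = b - a * Hb/(g*T^2) = 1.195977 - 30.055568 * 0.00657015 = 0.998507
db = Hb / gamma_b = 2.64 / 0.998507
db = 2.6439 m

2.6439


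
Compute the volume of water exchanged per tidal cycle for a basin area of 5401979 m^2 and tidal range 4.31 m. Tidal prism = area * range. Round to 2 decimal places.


Tidal prism = Area * Tidal range
P = 5401979 * 4.31
P = 23282529.49 m^3

23282529.49


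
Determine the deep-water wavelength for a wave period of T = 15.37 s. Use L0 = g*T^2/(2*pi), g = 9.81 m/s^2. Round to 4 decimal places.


L0 = g * T^2 / (2 * pi)
L0 = 9.81 * 15.37^2 / (2 * pi)
L0 = 9.81 * 236.2369 / 6.28319
L0 = 2317.4840 / 6.28319
L0 = 368.8390 m

368.8390


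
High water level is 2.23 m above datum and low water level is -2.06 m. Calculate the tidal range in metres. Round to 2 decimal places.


Tidal range = High water - Low water
Tidal range = 2.23 - (-2.06)
Tidal range = 4.29 m

4.29


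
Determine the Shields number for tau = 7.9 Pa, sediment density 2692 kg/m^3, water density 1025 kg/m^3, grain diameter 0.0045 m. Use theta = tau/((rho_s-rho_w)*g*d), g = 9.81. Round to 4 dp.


theta = tau / ((rho_s - rho_w) * g * d)
rho_s - rho_w = 2692 - 1025 = 1667
Denominator = 1667 * 9.81 * 0.0045 = 73.589715
theta = 7.9 / 73.589715
theta = 0.1074

0.1074


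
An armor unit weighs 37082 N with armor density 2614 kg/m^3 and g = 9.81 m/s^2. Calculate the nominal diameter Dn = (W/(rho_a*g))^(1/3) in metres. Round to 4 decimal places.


V = W / (rho_a * g)
V = 37082 / (2614 * 9.81)
V = 37082 / 25643.34
V = 1.446067 m^3
Dn = V^(1/3) = 1.446067^(1/3)
Dn = 1.1308 m

1.1308


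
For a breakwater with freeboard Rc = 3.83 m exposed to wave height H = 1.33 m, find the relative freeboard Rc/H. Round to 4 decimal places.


Relative freeboard = Rc / H
= 3.83 / 1.33
= 2.8797

2.8797


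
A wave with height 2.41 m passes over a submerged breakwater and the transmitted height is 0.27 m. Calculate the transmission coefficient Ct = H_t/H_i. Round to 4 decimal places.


Ct = H_t / H_i
Ct = 0.27 / 2.41
Ct = 0.1120

0.1120


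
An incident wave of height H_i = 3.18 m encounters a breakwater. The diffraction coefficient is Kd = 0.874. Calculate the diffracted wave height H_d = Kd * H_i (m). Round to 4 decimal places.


H_d = Kd * H_i
H_d = 0.874 * 3.18
H_d = 2.7793 m

2.7793


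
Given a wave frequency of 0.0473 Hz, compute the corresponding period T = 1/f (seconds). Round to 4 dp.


T = 1 / f
T = 1 / 0.0473
T = 21.1416 s

21.1416


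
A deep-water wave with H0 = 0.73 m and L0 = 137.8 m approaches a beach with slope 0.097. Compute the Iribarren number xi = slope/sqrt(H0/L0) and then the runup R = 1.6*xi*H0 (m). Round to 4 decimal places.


xi = slope / sqrt(H0/L0)
H0/L0 = 0.73/137.8 = 0.005298
sqrt(0.005298) = 0.072784
xi = 0.097 / 0.072784 = 1.332708
R = 1.6 * xi * H0 = 1.6 * 1.332708 * 0.73
R = 1.5566 m

1.5566


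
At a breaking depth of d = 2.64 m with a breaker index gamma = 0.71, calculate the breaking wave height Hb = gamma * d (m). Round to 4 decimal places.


Hb = gamma * d
Hb = 0.71 * 2.64
Hb = 1.8744 m

1.8744


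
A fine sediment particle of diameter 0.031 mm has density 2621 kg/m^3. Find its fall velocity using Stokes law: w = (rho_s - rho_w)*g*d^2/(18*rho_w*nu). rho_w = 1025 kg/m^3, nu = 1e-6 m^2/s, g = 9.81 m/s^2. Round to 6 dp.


w = (rho_s - rho_w) * g * d^2 / (18 * rho_w * nu)
d = 0.031 mm = 0.000031 m
rho_s - rho_w = 2621 - 1025 = 1596
Numerator = 1596 * 9.81 * (0.000031)^2 = 0.000015046146
Denominator = 18 * 1025 * 1e-6 = 0.018450
w = 0.000816 m/s

0.000816


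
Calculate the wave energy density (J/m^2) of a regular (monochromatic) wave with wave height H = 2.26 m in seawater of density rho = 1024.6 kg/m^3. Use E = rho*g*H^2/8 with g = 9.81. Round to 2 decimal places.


E = (1/8) * rho * g * H^2
E = (1/8) * 1024.6 * 9.81 * 2.26^2
E = 0.125 * 1024.6 * 9.81 * 5.1076
E = 6417.27 J/m^2

6417.27


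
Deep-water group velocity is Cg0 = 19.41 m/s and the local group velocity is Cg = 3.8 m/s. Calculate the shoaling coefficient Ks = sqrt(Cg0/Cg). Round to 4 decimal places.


Ks = sqrt(Cg0 / Cg)
Ks = sqrt(19.41 / 3.8)
Ks = sqrt(5.1079)
Ks = 2.2601

2.2601


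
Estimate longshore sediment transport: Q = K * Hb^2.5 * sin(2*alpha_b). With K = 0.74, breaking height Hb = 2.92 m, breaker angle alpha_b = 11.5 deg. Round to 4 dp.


Q = K * Hb^2.5 * sin(2 * alpha_b)
Hb^2.5 = 2.92^2.5 = 14.569919
sin(2 * 11.5) = sin(23.0) = 0.390731
Q = 0.74 * 14.569919 * 0.390731
Q = 4.2128 m^3/s

4.2128


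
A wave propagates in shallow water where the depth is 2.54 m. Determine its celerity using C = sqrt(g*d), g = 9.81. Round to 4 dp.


Using the shallow-water approximation:
C = sqrt(g * d) = sqrt(9.81 * 2.54)
C = sqrt(24.9174)
C = 4.9917 m/s

4.9917


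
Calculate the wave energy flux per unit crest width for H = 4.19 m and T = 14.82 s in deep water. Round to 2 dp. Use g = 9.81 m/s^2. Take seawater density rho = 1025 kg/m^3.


P = rho * g^2 * H^2 * T / (32 * pi)
P = 1025 * 9.81^2 * 4.19^2 * 14.82 / (32 * pi)
P = 1025 * 96.2361 * 17.5561 * 14.82 / 100.53096
P = 255292.63 W/m

255292.63


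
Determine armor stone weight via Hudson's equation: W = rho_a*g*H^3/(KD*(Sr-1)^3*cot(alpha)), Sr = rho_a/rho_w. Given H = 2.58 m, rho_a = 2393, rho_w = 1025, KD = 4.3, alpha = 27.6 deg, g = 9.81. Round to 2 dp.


Sr = rho_a / rho_w = 2393 / 1025 = 2.334634
(Sr - 1) = 1.334634
(Sr - 1)^3 = 2.377315
cot(27.6) = 1 / tan(27.6) = 1 / 0.522787 = 1.912824
Numerator = 2393 * 9.81 * 2.58^3 = 403153.8615
Denominator = 4.3 * 2.377315 * 1.912824 = 19.553750
W = 403153.8615 / 19.553750
W = 20617.73 N

20617.73
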